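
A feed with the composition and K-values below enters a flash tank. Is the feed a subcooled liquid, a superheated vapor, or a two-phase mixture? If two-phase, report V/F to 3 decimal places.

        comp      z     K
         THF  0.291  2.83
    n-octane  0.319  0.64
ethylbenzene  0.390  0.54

ΣzᵢKᵢ = 1.238; Σzᵢ/Kᵢ = 1.323.
Both exceed 1, so a two-phase solution exists.
Material balance + equilibrium reduce to Σ zᵢ(Kᵢ−1)/(1+ψ(Kᵢ−1)) = 0.
Iterate (Newton) starting at ψ = 0.4:
  ψ = 0.400: g = -0.0465, g' = -0.505 → ψ = 0.308
  ψ = 0.308: g = 0.0025, g' = -0.563 → ψ = 0.312
Converged at ψ = 0.312.

two-phase, V/F = 0.312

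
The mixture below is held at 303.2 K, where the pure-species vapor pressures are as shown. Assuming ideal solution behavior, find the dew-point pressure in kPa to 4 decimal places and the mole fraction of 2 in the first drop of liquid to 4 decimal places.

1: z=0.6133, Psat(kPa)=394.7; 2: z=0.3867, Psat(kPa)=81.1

Pdew = 158.1771 kPa, x_2 = 0.7542

At the dew point ψ → 1, so Σzᵢ/Kᵢ = 1 with Kᵢ = Pᵢˢᵃᵗ/P ⇒ 1/P = Σzᵢ/Pᵢˢᵃᵗ.
1/P = 0.6133/394.7 + 0.3867/81.1 = 0.0063220 ⇒ P = 158.1771 kPa
xᵢ = zᵢP/Pᵢˢᵃᵗ ⇒ x_2 = 0.3867·158.1771/81.1 = 0.7542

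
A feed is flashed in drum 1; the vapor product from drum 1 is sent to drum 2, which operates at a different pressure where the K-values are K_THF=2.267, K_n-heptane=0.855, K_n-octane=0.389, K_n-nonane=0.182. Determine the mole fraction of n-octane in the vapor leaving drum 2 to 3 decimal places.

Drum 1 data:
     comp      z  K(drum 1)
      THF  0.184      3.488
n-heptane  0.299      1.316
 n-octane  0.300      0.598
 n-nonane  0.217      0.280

Drum 1:
Let ψ₁ = V/F and solve Σ zᵢ(Kᵢ−1)/(1+ψ₁(Kᵢ−1)) = 0.
Check two-phase: ΣzᵢKᵢ = 1.275 > 1 and Σzᵢ/Kᵢ = 1.557 > 1, so g(0) = 0.275 > 0 and g(1) = -0.557 < 0.
Newton–Raphson from ψ₁ = 0.42:
  ψ₁ = 0.420: g = -0.0618, g' = -0.597 → ψ₁ = 0.316
  ψ₁ = 0.316: g = 0.0015, g' = -0.634 → ψ₁ = 0.319
Converged at ψ₁ = 0.319.
Drum-1 compositions:
  THF: x = 0.103, y = 0.358
  n-heptane: x = 0.272, y = 0.357
  n-octane: x = 0.344, y = 0.206
  n-nonane: x = 0.282, y = 0.079
Drum-2 feed = drum-1 vapor: z₂ = (0.3579, 0.3575, 0.2058, 0.0789).
Drum 2:
Rachford–Rice: g(ψ₂) = Σ zᵢ(Kᵢ−1)/(1+ψ₂(Kᵢ−1)) = 0.
Feasibility: ΣzᵢKᵢ = 1.211, Σzᵢ/Kᵢ = 1.538 — both > 1, two phases present.
Iterate (Newton) starting at ψ₂ = 0.41:
  ψ₂ = 0.410: g = -0.0215, g' = -0.514 → ψ₂ = 0.368
Converged at ψ₂ = 0.368.
  THF: x = 0.244, y = 0.553
  n-heptane: x = 0.378, y = 0.323
  n-octane: x = 0.265, y = 0.103
  n-nonane: x = 0.113, y = 0.021

y_n-octane (drum 2) = 0.103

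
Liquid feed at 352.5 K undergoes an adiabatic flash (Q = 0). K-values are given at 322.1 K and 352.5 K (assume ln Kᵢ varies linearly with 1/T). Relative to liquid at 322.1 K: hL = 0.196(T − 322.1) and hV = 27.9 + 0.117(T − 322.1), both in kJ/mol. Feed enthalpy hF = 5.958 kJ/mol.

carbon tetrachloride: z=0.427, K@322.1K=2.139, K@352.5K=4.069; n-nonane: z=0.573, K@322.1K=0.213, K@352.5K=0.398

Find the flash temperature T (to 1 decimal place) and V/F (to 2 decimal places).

T = 328.3 K, V/F = 0.17

Adiabatic flash: solve Rachford–Rice at each trial T, then check hF = ψ·hV(T) + (1−ψ)·hL(T).
  T = 322.1 K: K = (2.139, 0.213), RR gives ψ = 0.039, H_out = 1.102 kJ/mol
  T = 352.5 K: K = (4.069, 0.398), RR gives ψ = 0.523, H_out = 19.284 kJ/mol
  T = 337.3 K: K = (2.993, 0.295), RR gives ψ = 0.318, H_out = 11.482 kJ/mol
  T = 329.7 K: K = (2.540, 0.252), RR gives ψ = 0.199, H_out = 6.912 kJ/mol
  T = 325.9 K: K = (2.333, 0.232), RR gives ψ = 0.126, H_out = 4.224 kJ/mol
  T = 327.8 K: K = (2.435, 0.242), RR gives ψ = 0.164, H_out = 5.613 kJ/mol
Linear interpolation between T = 327.8 (H_out = 5.613) and T = 329.7 (H_out = 6.912) on hF = 5.958 gives T ≈ 328.3 K, at which ψ = 0.17.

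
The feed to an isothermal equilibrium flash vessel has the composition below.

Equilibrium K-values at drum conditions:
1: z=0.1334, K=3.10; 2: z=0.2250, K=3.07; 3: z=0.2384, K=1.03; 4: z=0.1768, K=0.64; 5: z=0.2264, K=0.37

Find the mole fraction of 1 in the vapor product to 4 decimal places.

y_1 = 0.1750

Iterate (Newton) starting at V/F = 0.5:
  V/F = 0.5000: g = 0.08673, g' = -0.5986 → V/F = 0.6449
  V/F = 0.6449: g = 0.00235, g' = -0.5770 → V/F = 0.6490
Converged at V/F = 0.6490.
Compositions from xᵢ = zᵢ/(1+V/F(Kᵢ−1)), yᵢ = Kᵢxᵢ:
  1: x = 0.0565, y = 0.1750
  2: x = 0.0960, y = 0.2948
  3: x = 0.2338, y = 0.2409
  4: x = 0.2307, y = 0.1476
  5: x = 0.3830, y = 0.1417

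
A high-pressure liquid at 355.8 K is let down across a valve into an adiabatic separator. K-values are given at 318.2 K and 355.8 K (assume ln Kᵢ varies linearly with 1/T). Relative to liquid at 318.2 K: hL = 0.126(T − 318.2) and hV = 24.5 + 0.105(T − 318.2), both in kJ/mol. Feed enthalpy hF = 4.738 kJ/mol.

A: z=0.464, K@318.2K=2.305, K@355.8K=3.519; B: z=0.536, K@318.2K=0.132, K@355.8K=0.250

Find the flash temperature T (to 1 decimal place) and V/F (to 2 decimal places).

T = 322.8 K, V/F = 0.17

Adiabatic flash: solve Rachford–Rice at each trial T, then check hF = ψ·hV(T) + (1−ψ)·hL(T).
  T = 318.2 K: K = (2.305, 0.132), RR gives ψ = 0.124, H_out = 3.034 kJ/mol
  T = 355.8 K: K = (3.519, 0.250), RR gives ψ = 0.406, H_out = 14.361 kJ/mol
  T = 337.0 K: K = (2.882, 0.185), RR gives ψ = 0.284, H_out = 9.225 kJ/mol
  T = 327.6 K: K = (2.586, 0.157), RR gives ψ = 0.212, H_out = 6.346 kJ/mol
  T = 322.9 K: K = (2.443, 0.144), RR gives ψ = 0.171, H_out = 4.759 kJ/mol
  T = 320.5 K: K = (2.372, 0.138), RR gives ψ = 0.148, H_out = 3.898 kJ/mol
Linear interpolation between T = 320.5 (H_out = 3.898) and T = 322.9 (H_out = 4.759) on hF = 4.738 gives T ≈ 322.8 K, at which ψ = 0.17.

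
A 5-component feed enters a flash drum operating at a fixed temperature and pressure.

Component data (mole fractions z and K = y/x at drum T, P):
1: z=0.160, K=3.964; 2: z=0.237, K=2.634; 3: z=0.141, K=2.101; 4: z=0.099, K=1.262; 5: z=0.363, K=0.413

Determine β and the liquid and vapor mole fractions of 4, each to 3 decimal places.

β = 0.814, x_4 = 0.082, y_4 = 0.103

Rachford–Rice: g(β) = Σ zᵢ(Kᵢ−1)/(1+β(Kᵢ−1)) = 0.
Feasibility: ΣzᵢKᵢ = 1.830, Σzᵢ/Kᵢ = 1.155 — both > 1, two phases present.
Newton–Raphson from β = 0.5:
  β = 0.500: g = 0.2257, g' = -0.747 → β = 0.802
  β = 0.802: g = 0.0092, g' = -0.741 → β = 0.815
  β = 0.815: g = -0.0000, g' = -0.748 → β = 0.814
Converged at β = 0.814.
Compositions from xᵢ = zᵢ/(1+β(Kᵢ−1)), yᵢ = Kᵢxᵢ:
  1: x = 0.047, y = 0.186
  2: x = 0.102, y = 0.268
  3: x = 0.074, y = 0.156
  4: x = 0.082, y = 0.103
  5: x = 0.696, y = 0.287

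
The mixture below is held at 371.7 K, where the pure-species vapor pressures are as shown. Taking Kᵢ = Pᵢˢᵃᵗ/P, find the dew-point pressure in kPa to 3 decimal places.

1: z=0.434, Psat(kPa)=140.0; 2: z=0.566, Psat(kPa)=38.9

Pdew = 56.657 kPa

At the dew point ψ → 1, so Σzᵢ/Kᵢ = 1 with Kᵢ = Pᵢˢᵃᵗ/P ⇒ 1/P = Σzᵢ/Pᵢˢᵃᵗ.
1/P = 0.434/140.0 + 0.566/38.9 = 0.017650 ⇒ P = 56.657 kPa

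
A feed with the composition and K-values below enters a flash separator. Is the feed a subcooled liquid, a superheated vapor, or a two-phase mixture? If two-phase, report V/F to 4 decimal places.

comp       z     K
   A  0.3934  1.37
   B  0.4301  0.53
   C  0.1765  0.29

subcooled liquid

ΣzᵢKᵢ = 0.8181; Σzᵢ/Kᵢ = 1.7073.
Since ΣzᵢKᵢ < 1 the mixture is below its bubble point — single liquid phase.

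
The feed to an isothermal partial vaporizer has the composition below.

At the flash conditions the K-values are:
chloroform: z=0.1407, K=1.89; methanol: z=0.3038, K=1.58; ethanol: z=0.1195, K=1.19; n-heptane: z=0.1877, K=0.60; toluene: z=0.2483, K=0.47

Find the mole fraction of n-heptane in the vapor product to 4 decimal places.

y_n-heptane = 0.1341

Rachford–Rice: g(β) = Σ zᵢ(Kᵢ−1)/(1+β(Kᵢ−1)) = 0.
Check two-phase: ΣzᵢKᵢ = 1.1175 > 1 and Σzᵢ/Kᵢ = 1.2083 > 1, so g(0) = 0.1175 > 0 and g(1) = -0.2083 < 0.
Newton iteration, β⁰ = 0.36:
  β = 0.3600: g = 0.01152, g' = -0.2851 → β = 0.4004
  β = 0.4004: g = -0.00003, g' = -0.2866 → β = 0.4003
Converged at β = 0.4003.
Compositions from xᵢ = zᵢ/(1+β(Kᵢ−1)), yᵢ = Kᵢxᵢ:
  chloroform: x = 0.1037, y = 0.1961
  methanol: x = 0.2466, y = 0.3896
  ethanol: x = 0.1111, y = 0.1322
  n-heptane: x = 0.2235, y = 0.1341
  toluene: x = 0.3152, y = 0.1481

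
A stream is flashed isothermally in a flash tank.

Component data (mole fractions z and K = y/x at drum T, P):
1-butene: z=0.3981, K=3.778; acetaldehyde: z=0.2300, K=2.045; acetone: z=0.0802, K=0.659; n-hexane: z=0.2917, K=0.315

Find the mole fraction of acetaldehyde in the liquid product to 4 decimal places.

x_acetaldehyde = 0.1257

Rachford–Rice: g(V/F) = Σ zᵢ(Kᵢ−1)/(1+V/F(Kᵢ−1)) = 0.
Feasibility: ΣzᵢKᵢ = 2.1191, Σzᵢ/Kᵢ = 1.2656 — both > 1, two phases present.
Iterate (Newton) starting at V/F = 0.33:
  V/F = 0.3300: g = 0.46671, g' = -1.2155 → V/F = 0.7140
  V/F = 0.7140: g = 0.08110, g' = -0.9682 → V/F = 0.7977
  V/F = 0.7977: g = -0.00319, g' = -1.0547 → V/F = 0.7947
Converged at V/F = 0.7947.
Compositions from xᵢ = zᵢ/(1+V/F(Kᵢ−1)), yᵢ = Kᵢxᵢ:
  1-butene: x = 0.1241, y = 0.4689
  acetaldehyde: x = 0.1257, y = 0.2570
  acetone: x = 0.1100, y = 0.0725
  n-hexane: x = 0.6402, y = 0.2017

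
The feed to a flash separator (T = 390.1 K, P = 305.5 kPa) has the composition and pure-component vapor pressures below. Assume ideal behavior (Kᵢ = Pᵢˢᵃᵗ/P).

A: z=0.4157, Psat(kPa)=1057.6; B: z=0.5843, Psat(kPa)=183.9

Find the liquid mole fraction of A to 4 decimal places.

x_A = 0.1392

Raoult's law: Kᵢ = Pᵢˢᵃᵗ/P = Pᵢˢᵃᵗ/305.5.
  K_A = 1057.6/305.5 = 3.461866, K_B = 183.9/305.5 = 0.601964
Rachford–Rice: g(β) = Σ zᵢ(Kᵢ−1)/(1+β(Kᵢ−1)) = 0.
Feasibility: ΣzᵢKᵢ = 1.7908, Σzᵢ/Kᵢ = 1.0907 — both > 1, two phases present.
Binary case is linear: z₁(K₁−1)(1+β(K₂−1)) + z₂(K₂−1)(1+β(K₁−1)) = 0
⇒ β = [z₁(K₁−1)+z₂(K₂−1)] / [−(K₁−1)(K₂−1)] = 0.79083/0.97991 = 0.8070
Compositions from xᵢ = zᵢ/(1+β(Kᵢ−1)), yᵢ = Kᵢxᵢ:
  A: x = 0.1392, y = 0.4818
  B: x = 0.8608, y = 0.5182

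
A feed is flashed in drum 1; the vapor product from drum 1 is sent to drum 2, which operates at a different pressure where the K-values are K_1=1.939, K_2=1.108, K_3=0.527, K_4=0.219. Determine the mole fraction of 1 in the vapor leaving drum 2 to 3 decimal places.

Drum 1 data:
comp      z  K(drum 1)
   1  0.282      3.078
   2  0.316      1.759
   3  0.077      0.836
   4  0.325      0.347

y_1 (drum 2) = 0.499

Drum 1:
Let ψ₁ = V/F and solve Σ zᵢ(Kᵢ−1)/(1+ψ₁(Kᵢ−1)) = 0.
Feasibility: ΣzᵢKᵢ = 1.601, Σzᵢ/Kᵢ = 1.300 — both > 1, two phases present.
Iterate (Newton) starting at ψ₁ = 0.5:
  ψ₁ = 0.500: g = 0.1324, g' = -0.697 → ψ₁ = 0.690
  ψ₁ = 0.690: g = -0.0024, g' = -0.746 → ψ₁ = 0.687
Converged at ψ₁ = 0.687.
Drum-1 compositions:
  1: x = 0.116, y = 0.358
  2: x = 0.208, y = 0.365
  3: x = 0.087, y = 0.073
  4: x = 0.589, y = 0.204
Drum-2 feed = drum-1 vapor: z₂ = (0.3576, 0.3654, 0.0725, 0.2045).
Drum 2:
Material balance + equilibrium reduce to Σ zᵢ(Kᵢ−1)/(1+ψ₂(Kᵢ−1)) = 0.
Check two-phase: ΣzᵢKᵢ = 1.181 > 1 and Σzᵢ/Kᵢ = 1.586 > 1, so g(0) = 0.181 > 0 and g(1) = -0.586 < 0.
Newton iteration, ψ₂⁰ = 0.33:
  ψ₂ = 0.330: g = 0.0386, g' = -0.437 → ψ₂ = 0.418
  ψ₂ = 0.418: g = -0.0012, g' = -0.467 → ψ₂ = 0.416
Converged at ψ₂ = 0.416.
  1: x = 0.257, y = 0.499
  2: x = 0.350, y = 0.387
  3: x = 0.090, y = 0.048
  4: x = 0.303, y = 0.066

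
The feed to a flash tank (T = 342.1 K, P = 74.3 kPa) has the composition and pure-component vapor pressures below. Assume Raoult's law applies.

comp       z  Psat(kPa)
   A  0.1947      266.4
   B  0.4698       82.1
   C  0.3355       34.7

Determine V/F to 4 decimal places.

Raoult's law: Kᵢ = Pᵢˢᵃᵗ/P = Pᵢˢᵃᵗ/74.3.
  K_A = 266.4/74.3 = 3.585464, K_B = 82.1/74.3 = 1.104980, K_C = 34.7/74.3 = 0.467026
Rachford–Rice: g(V/F) = Σ zᵢ(Kᵢ−1)/(1+V/F(Kᵢ−1)) = 0.
Feasibility: ΣzᵢKᵢ = 1.3739, Σzᵢ/Kᵢ = 1.1978 — both > 1, two phases present.
Newton–Raphson from V/F = 0.5:
  V/F = 0.5000: g = 0.02264, g' = -0.4294 → V/F = 0.5527
  V/F = 0.5527: g = 0.00036, g' = -0.4167 → V/F = 0.5536
Converged at V/F = 0.5536.

V/F = 0.5536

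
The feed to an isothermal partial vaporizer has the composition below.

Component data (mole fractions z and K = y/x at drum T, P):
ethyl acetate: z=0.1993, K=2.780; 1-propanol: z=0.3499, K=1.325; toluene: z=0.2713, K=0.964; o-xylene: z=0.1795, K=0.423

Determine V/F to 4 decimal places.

V/F = 0.8967

Rachford–Rice: g(V/F) = Σ zᵢ(Kᵢ−1)/(1+V/F(Kᵢ−1)) = 0.
g(0) = ΣzᵢKᵢ − 1 = 0.3551 and g(1) = 1 − Σzᵢ/Kᵢ = -0.0415, so a root lies in (0, 1).
Newton iteration, V/F⁰ = 0.5:
  V/F = 0.5000: g = 0.13001, g' = -0.3225 → V/F = 0.9031
  V/F = 0.9031: g = -0.00239, g' = -0.3759 → V/F = 0.8967
Converged at V/F = 0.8967.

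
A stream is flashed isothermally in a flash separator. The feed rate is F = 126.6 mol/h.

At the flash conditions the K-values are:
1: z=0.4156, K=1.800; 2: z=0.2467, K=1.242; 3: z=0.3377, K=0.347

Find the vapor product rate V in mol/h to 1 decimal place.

V = 52.9 mol/h

Iterate (Newton) starting at ψ = 0.5:
  ψ = 0.5000: g = -0.03668, g' = -0.4647 → ψ = 0.4211
  ψ = 0.4211: g = -0.00126, g' = -0.4347 → ψ = 0.4182
Converged at ψ = 0.4182.
Then V = ψ·F = 0.4182·126.6 = 52.9 mol/h and L = F − V = 73.7 mol/h.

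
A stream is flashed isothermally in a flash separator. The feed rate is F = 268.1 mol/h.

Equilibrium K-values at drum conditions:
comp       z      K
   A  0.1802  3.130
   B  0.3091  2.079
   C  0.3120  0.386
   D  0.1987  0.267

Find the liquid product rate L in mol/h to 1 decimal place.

L = 167.2 mol/h

Rachford–Rice: g(β) = Σ zᵢ(Kᵢ−1)/(1+β(Kᵢ−1)) = 0.
g(0) = ΣzᵢKᵢ − 1 = 0.3801 and g(1) = 1 − Σzᵢ/Kᵢ = -0.7587, so a root lies in (0, 1).
Newton–Raphson from β = 0.53:
  β = 0.5300: g = -0.12968, g' = -0.8700 → β = 0.3809
  β = 0.3809: g = -0.00387, g' = -0.8358 → β = 0.3763
Converged at β = 0.3763.
Then V = β·F = 0.3763·268.1 = 100.9 mol/h and L = F − V = 167.2 mol/h.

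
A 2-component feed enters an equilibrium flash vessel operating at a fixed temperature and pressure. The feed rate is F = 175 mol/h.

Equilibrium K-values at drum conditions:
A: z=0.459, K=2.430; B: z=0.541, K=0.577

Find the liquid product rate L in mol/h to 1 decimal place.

Let ψ = V/F and solve Σ zᵢ(Kᵢ−1)/(1+ψ(Kᵢ−1)) = 0.
Check two-phase: ΣzᵢKᵢ = 1.428 > 1 and Σzᵢ/Kᵢ = 1.126 > 1, so g(0) = 0.428 > 0 and g(1) = -0.126 < 0.
Newton iteration, ψ⁰ = 0.53:
  ψ = 0.530: g = 0.0784, g' = -0.465 → ψ = 0.699
  ψ = 0.699: g = 0.0034, g' = -0.430 → ψ = 0.707
Converged at ψ = 0.707.
Then V = ψ·F = 0.7068·175 = 123.7 mol/h and L = F − V = 51.3 mol/h.

L = 51.3 mol/h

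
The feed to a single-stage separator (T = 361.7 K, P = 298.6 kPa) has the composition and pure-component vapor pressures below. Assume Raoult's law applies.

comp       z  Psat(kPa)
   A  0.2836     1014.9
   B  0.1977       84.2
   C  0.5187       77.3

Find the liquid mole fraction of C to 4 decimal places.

Raoult's law: Kᵢ = Pᵢˢᵃᵗ/P = Pᵢˢᵃᵗ/298.6.
  K_A = 1014.9/298.6 = 3.398861, K_B = 84.2/298.6 = 0.281983, K_C = 77.3/298.6 = 0.258875
Iterate (Newton) starting at β = 0.31:
  β = 0.3100: g = -0.29151, g' = -1.1856 → β = 0.0641
  β = 0.0641: g = 0.03720, g' = -1.6519 → β = 0.0867
  β = 0.0867: g = 0.00107, g' = -1.5599 → β = 0.0873
Converged at β = 0.0873.
Compositions from xᵢ = zᵢ/(1+β(Kᵢ−1)), yᵢ = Kᵢxᵢ:
  A: x = 0.2345, y = 0.7970
  B: x = 0.2109, y = 0.0595
  C: x = 0.5546, y = 0.1436

x_C = 0.5546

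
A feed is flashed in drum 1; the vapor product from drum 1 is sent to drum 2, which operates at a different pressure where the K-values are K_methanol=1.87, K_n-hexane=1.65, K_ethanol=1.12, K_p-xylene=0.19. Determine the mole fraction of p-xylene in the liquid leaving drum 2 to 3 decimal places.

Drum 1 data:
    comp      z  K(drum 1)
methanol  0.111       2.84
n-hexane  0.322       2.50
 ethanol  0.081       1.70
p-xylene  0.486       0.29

Drum 1:
Let ψ₁ = V/F and solve Σ zᵢ(Kᵢ−1)/(1+ψ₁(Kᵢ−1)) = 0.
g(0) = ΣzᵢKᵢ − 1 = 0.399 and g(1) = 1 − Σzᵢ/Kᵢ = -0.891, so a root lies in (0, 1).
Newton iteration, ψ₁⁰ = 0.5:
  ψ₁ = 0.500: g = -0.1106, g' = -0.949 → ψ₁ = 0.383
  ψ₁ = 0.383: g = -0.0031, g' = -0.908 → ψ₁ = 0.380
Converged at ψ₁ = 0.380.
Drum-1 compositions:
  methanol: x = 0.065, y = 0.186
  n-hexane: x = 0.205, y = 0.513
  ethanol: x = 0.064, y = 0.109
  p-xylene: x = 0.666, y = 0.193
Drum-2 feed = drum-1 vapor: z₂ = (0.1855, 0.5127, 0.1088, 0.1930).
Drum 2:
Let ψ₂ = V/F and solve Σ zᵢ(Kᵢ−1)/(1+ψ₂(Kᵢ−1)) = 0.
Feasibility: ΣzᵢKᵢ = 1.351, Σzᵢ/Kᵢ = 1.523 — both > 1, two phases present.
Newton iteration, ψ₂⁰ = 0.68:
  ψ₂ = 0.680: g = -0.0035, g' = -0.789 → ψ₂ = 0.676
Converged at ψ₂ = 0.676.
  methanol: x = 0.117, y = 0.218
  n-hexane: x = 0.356, y = 0.588
  ethanol: x = 0.101, y = 0.113
  p-xylene: x = 0.426, y = 0.081

x_p-xylene (drum 2) = 0.426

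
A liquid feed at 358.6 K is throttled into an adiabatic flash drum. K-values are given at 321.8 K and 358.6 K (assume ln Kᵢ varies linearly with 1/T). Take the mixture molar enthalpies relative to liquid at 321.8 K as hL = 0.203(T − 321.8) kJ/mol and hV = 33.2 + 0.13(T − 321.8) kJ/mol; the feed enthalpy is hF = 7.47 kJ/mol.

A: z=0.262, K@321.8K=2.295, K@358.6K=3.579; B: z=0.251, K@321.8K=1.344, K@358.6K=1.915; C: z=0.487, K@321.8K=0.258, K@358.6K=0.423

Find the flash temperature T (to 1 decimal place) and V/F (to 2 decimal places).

Adiabatic flash: solve Rachford–Rice at each trial T, then check hF = ψ·hV(T) + (1−ψ)·hL(T).
  T = 321.8 K: K = (2.295, 1.344, 0.258), RR gives ψ = 0.091, H_out = 3.008 kJ/mol
  T = 358.6 K: K = (3.579, 1.915, 0.423), RR gives ψ = 0.578, H_out = 25.103 kJ/mol
  T = 340.2 K: K = (2.901, 1.620, 0.335), RR gives ψ = 0.356, H_out = 15.075 kJ/mol
  T = 331.0 K: K = (2.589, 1.479, 0.295), RR gives ψ = 0.235, H_out = 9.496 kJ/mol
  T = 326.4 K: K = (2.439, 1.411, 0.276), RR gives ψ = 0.166, H_out = 6.402 kJ/mol
  T = 328.7 K: K = (2.513, 1.445, 0.285), RR gives ψ = 0.201, H_out = 7.981 kJ/mol
  T = 327.5 K: K = (2.475, 1.427, 0.281), RR gives ψ = 0.183, H_out = 7.166 kJ/mol
Linear interpolation between T = 327.5 (H_out = 7.166) and T = 328.7 (H_out = 7.981) on hF = 7.47 gives T ≈ 327.9 K, at which ψ = 0.19.

T = 327.9 K, V/F = 0.19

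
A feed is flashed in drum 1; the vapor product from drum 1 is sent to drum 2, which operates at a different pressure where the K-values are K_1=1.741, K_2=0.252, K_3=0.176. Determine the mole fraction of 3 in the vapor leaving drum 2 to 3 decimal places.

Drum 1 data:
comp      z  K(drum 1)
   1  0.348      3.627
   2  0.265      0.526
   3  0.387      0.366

y_3 (drum 2) = 0.045

Drum 1:
Rachford–Rice: g(ψ₁) = Σ zᵢ(Kᵢ−1)/(1+ψ₁(Kᵢ−1)) = 0.
g(0) = ΣzᵢKᵢ − 1 = 0.543 and g(1) = 1 − Σzᵢ/Kᵢ = -0.657, so a root lies in (0, 1).
Newton–Raphson from ψ₁ = 0.5:
  ψ₁ = 0.500: g = -0.1287, g' = -0.884 → ψ₁ = 0.354
  ψ₁ = 0.354: g = 0.0059, g' = -0.989 → ψ₁ = 0.360
Converged at ψ₁ = 0.360.
Drum-1 compositions:
  1: x = 0.179, y = 0.648
  2: x = 0.320, y = 0.168
  3: x = 0.502, y = 0.184
Drum-2 feed = drum-1 vapor: z₂ = (0.6483, 0.1681, 0.1836).
Drum 2:
Material balance + equilibrium reduce to Σ zᵢ(Kᵢ−1)/(1+ψ₂(Kᵢ−1)) = 0.
Feasibility: ΣzᵢKᵢ = 1.203, Σzᵢ/Kᵢ = 2.083 — both > 1, two phases present.
Newton iteration, ψ₂⁰ = 0.5:
  ψ₂ = 0.500: g = -0.1077, g' = -0.790 → ψ₂ = 0.364
  ψ₂ = 0.364: g = -0.0104, g' = -0.653 → ψ₂ = 0.348
Converged at ψ₂ = 0.348.
  1: x = 0.515, y = 0.897
  2: x = 0.227, y = 0.057
  3: x = 0.257, y = 0.045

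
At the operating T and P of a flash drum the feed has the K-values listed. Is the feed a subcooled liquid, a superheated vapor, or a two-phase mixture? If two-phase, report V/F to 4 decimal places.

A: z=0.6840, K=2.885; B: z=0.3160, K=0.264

ΣzᵢKᵢ = 2.0568; Σzᵢ/Kᵢ = 1.4341.
Both exceed 1, so a two-phase solution exists.
Rachford–Rice: g(ψ) = Σ zᵢ(Kᵢ−1)/(1+ψ(Kᵢ−1)) = 0.
Newton iteration, ψ⁰ = 0.32:
  ψ = 0.3200: g = 0.50000, g' = -1.2385 → ψ = 0.7237
  ψ = 0.7237: g = 0.04770, g' = -1.2186 → ψ = 0.7629
  ψ = 0.7629: g = -0.00150, g' = -1.2990 → ψ = 0.7617
Converged at ψ = 0.7617.

two-phase, V/F = 0.7617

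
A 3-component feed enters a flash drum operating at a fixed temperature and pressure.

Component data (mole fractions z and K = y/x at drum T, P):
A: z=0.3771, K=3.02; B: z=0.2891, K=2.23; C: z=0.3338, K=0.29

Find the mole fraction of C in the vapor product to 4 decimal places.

Newton iteration, ψ⁰ = 0.32:
  ψ = 0.3200: g = 0.41116, g' = -1.0746 → ψ = 0.7026
  ψ = 0.7026: g = 0.03270, g' = -1.0587 → ψ = 0.7335
  ψ = 0.7335: g = -0.00067, g' = -1.1034 → ψ = 0.7329
Converged at ψ = 0.7329.
Compositions from xᵢ = zᵢ/(1+ψ(Kᵢ−1)), yᵢ = Kᵢxᵢ:
  A: x = 0.1520, y = 0.4591
  B: x = 0.1520, y = 0.3391
  C: x = 0.6959, y = 0.2018

y_C = 0.2018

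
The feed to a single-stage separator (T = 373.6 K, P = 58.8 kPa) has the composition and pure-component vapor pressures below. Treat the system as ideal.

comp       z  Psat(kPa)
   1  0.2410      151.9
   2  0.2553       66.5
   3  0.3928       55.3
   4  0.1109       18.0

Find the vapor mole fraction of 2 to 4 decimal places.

y_2 = 0.2613

Raoult's law: Kᵢ = Pᵢˢᵃᵗ/P = Pᵢˢᵃᵗ/58.8.
  K_1 = 151.9/58.8 = 2.583333, K_2 = 66.5/58.8 = 1.130952, K_3 = 55.3/58.8 = 0.940476, K_4 = 18.0/58.8 = 0.306122
Material balance + equilibrium reduce to Σ zᵢ(Kᵢ−1)/(1+ψ(Kᵢ−1)) = 0.
Check two-phase: ΣzᵢKᵢ = 1.3147 > 1 and Σzᵢ/Kᵢ = 1.0990 > 1, so g(0) = 0.3147 > 0 and g(1) = -0.0990 < 0.
Newton iteration, ψ⁰ = 0.5:
  ψ = 0.5000: g = 0.10242, g' = -0.3187 → ψ = 0.8213
  ψ = 0.8213: g = -0.00744, g' = -0.4079 → ψ = 0.8031
  ψ = 0.8031: g = -0.00012, g' = -0.3946 → ψ = 0.8028
Converged at ψ = 0.8028.
Compositions from xᵢ = zᵢ/(1+ψ(Kᵢ−1)), yᵢ = Kᵢxᵢ:
  1: x = 0.1061, y = 0.2741
  2: x = 0.2310, y = 0.2613
  3: x = 0.4125, y = 0.3880
  4: x = 0.2504, y = 0.0766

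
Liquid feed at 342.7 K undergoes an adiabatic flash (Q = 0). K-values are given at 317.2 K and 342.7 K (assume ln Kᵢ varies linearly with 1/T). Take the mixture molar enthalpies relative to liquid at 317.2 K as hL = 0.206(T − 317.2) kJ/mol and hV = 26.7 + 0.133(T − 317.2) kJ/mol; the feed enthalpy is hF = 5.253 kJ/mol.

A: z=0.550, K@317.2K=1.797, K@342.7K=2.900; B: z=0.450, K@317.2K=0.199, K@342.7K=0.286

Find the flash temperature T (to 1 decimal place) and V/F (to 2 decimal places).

Adiabatic flash: solve Rachford–Rice at each trial T, then check hF = ψ·hV(T) + (1−ψ)·hL(T).
  T = 317.2 K: K = (1.797, 0.199), RR gives ψ = 0.122, H_out = 3.258 kJ/mol
  T = 342.7 K: K = (2.900, 0.286), RR gives ψ = 0.533, H_out = 18.503 kJ/mol
  T = 329.9 K: K = (2.302, 0.240), RR gives ψ = 0.378, H_out = 12.361 kJ/mol
  T = 323.5 K: K = (2.037, 0.219), RR gives ψ = 0.270, H_out = 8.383 kJ/mol
  T = 320.4 K: K = (1.916, 0.209), RR gives ψ = 0.204, H_out = 6.061 kJ/mol
  T = 318.8 K: K = (1.856, 0.204), RR gives ψ = 0.165, H_out = 4.720 kJ/mol
Linear interpolation between T = 318.8 (H_out = 4.720) and T = 320.4 (H_out = 6.061) on hF = 5.253 gives T ≈ 319.4 K, at which ψ = 0.18.

T = 319.4 K, V/F = 0.18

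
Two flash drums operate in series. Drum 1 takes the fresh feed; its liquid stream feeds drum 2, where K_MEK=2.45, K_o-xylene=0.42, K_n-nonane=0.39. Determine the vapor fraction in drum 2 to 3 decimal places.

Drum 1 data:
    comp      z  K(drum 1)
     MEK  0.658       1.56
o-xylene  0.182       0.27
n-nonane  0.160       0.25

V/F (drum 2) = 0.660

Drum 1:
Material balance + equilibrium reduce to Σ zᵢ(Kᵢ−1)/(1+ψ₁(Kᵢ−1)) = 0.
Check two-phase: ΣzᵢKᵢ = 1.116 > 1 and Σzᵢ/Kᵢ = 1.736 > 1, so g(0) = 0.116 > 0 and g(1) = -0.736 < 0.
Newton–Raphson from ψ₁ = 0.5:
  ψ₁ = 0.500: g = -0.1134, g' = -0.597 → ψ₁ = 0.310
  ψ₁ = 0.310: g = -0.0141, g' = -0.465 → ψ₁ = 0.280
  ψ₁ = 0.280: g = -0.0002, g' = -0.451 → ψ₁ = 0.279
Converged at ψ₁ = 0.279.
Drum-1 compositions:
  MEK: x = 0.569, y = 0.888
  o-xylene: x = 0.229, y = 0.062
  n-nonane: x = 0.202, y = 0.051
Drum-2 feed = drum-1 liquid: z₂ = (0.5690, 0.2286, 0.2024).
Drum 2:
Let ψ₂ = V/F and solve Σ zᵢ(Kᵢ−1)/(1+ψ₂(Kᵢ−1)) = 0.
Feasibility: ΣzᵢKᵢ = 1.569, Σzᵢ/Kᵢ = 1.295 — both > 1, two phases present.
Iterate (Newton) starting at ψ₂ = 0.5:
  ψ₂ = 0.500: g = 0.1139, g' = -0.711 → ψ₂ = 0.660
Converged at ψ₂ = 0.660.
  MEK: x = 0.291, y = 0.712
  o-xylene: x = 0.370, y = 0.156
  n-nonane: x = 0.339, y = 0.132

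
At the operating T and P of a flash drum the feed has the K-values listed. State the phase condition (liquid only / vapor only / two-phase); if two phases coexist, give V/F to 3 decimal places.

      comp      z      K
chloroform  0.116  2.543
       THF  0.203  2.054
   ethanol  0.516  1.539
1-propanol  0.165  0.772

vapor only

ΣzᵢKᵢ = 1.633; Σzᵢ/Kᵢ = 0.693.
Since Σzᵢ/Kᵢ < 1 the mixture is above its dew point — single vapor phase.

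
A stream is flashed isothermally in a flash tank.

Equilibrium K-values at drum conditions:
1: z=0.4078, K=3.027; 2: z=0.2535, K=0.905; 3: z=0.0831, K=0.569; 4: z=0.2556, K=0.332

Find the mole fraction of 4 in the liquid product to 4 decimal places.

Rachford–Rice: g(V/F) = Σ zᵢ(Kᵢ−1)/(1+V/F(Kᵢ−1)) = 0.
Feasibility: ΣzᵢKᵢ = 1.5960, Σzᵢ/Kᵢ = 1.3308 — both > 1, two phases present.
Iterate (Newton) starting at V/F = 0.32:
  V/F = 0.3200: g = 0.21784, g' = -0.8242 → V/F = 0.5843
  V/F = 0.5843: g = 0.02499, g' = -0.6881 → V/F = 0.6206
  V/F = 0.6206: g = -0.00007, g' = -0.6928 → V/F = 0.6205
Converged at V/F = 0.6205.
Compositions from xᵢ = zᵢ/(1+V/F(Kᵢ−1)), yᵢ = Kᵢxᵢ:
  1: x = 0.1806, y = 0.5467
  2: x = 0.2694, y = 0.2438
  3: x = 0.1134, y = 0.0645
  4: x = 0.4366, y = 0.1449

x_4 = 0.4366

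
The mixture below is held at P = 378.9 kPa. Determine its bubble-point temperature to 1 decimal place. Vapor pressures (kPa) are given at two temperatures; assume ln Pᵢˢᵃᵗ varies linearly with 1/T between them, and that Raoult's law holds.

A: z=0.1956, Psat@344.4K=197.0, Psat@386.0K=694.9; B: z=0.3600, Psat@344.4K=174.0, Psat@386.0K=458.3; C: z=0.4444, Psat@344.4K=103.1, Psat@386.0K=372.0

T = 377.9 K

Bubble-point temperature: ΣzᵢPᵢˢᵃᵗ(T) = P. Interpolate ln Pᵢˢᵃᵗ = aᵢ + bᵢ/T.
  T = 344.4 K: ΣzᵢPᵢˢᵃᵗ = 146.99 kPa
  T = 386.0 K: ΣzᵢPᵢˢᵃᵗ = 466.23 kPa
  T = 365.2 K: ΣzᵢPᵢˢᵃᵗ = 269.79 kPa
  T = 375.6 K: ΣzᵢPᵢˢᵃᵗ = 357.14 kPa
  T = 380.8 K: ΣzᵢPᵢˢᵃᵗ = 408.74 kPa
  T = 378.2 K: ΣzᵢPᵢˢᵃᵗ = 382.23 kPa
Interpolating between 375.6 K and 378.2 K gives T ≈ 377.9 K.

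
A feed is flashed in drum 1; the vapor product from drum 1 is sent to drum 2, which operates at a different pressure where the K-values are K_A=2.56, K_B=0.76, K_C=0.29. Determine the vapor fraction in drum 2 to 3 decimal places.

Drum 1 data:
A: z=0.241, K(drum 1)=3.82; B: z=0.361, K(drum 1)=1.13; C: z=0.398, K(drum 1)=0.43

Drum 1:
Newton–Raphson from ψ₁ = 0.31:
  ψ₁ = 0.310: g = 0.1322, g' = -0.742 → ψ₁ = 0.488
  ψ₁ = 0.488: g = 0.0158, g' = -0.593 → ψ₁ = 0.515
Converged at ψ₁ = 0.515.
Drum-1 compositions:
  A: x = 0.098, y = 0.375
  B: x = 0.338, y = 0.382
  C: x = 0.563, y = 0.242
Drum-2 feed = drum-1 vapor: z₂ = (0.3754, 0.3823, 0.2423).
Drum 2:
Newton iteration, ψ₂⁰ = 0.43:
  ψ₂ = 0.430: g = 0.0006, g' = -0.608 → ψ₂ = 0.431
Converged at ψ₂ = 0.431.
  A: x = 0.224, y = 0.575
  B: x = 0.426, y = 0.324
  C: x = 0.349, y = 0.101

V/F (drum 2) = 0.431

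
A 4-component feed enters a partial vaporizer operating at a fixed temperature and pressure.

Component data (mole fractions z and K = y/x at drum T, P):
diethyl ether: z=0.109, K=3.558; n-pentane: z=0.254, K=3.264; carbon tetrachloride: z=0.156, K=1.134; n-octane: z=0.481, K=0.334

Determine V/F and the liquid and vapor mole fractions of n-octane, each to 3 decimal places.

Rachford–Rice: g(V/F) = Σ zᵢ(Kᵢ−1)/(1+V/F(Kᵢ−1)) = 0.
Feasibility: ΣzᵢKᵢ = 1.554, Σzᵢ/Kᵢ = 1.686 — both > 1, two phases present.
Iterate (Newton) starting at V/F = 0.5:
  V/F = 0.500: g = -0.0686, g' = -0.906 → V/F = 0.424
  V/F = 0.424: g = 0.0003, g' = -0.920 → V/F = 0.425
Converged at V/F = 0.425.
Compositions from xᵢ = zᵢ/(1+V/F(Kᵢ−1)), yᵢ = Kᵢxᵢ:
  diethyl ether: x = 0.052, y = 0.186
  n-pentane: x = 0.130, y = 0.423
  carbon tetrachloride: x = 0.148, y = 0.167
  n-octane: x = 0.671, y = 0.224

V/F = 0.425, x_n-octane = 0.671, y_n-octane = 0.224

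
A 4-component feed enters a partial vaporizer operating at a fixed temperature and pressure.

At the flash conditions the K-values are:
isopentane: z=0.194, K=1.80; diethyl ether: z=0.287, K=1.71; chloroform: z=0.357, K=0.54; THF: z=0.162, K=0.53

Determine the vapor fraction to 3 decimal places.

Rachford–Rice: g(ψ) = Σ zᵢ(Kᵢ−1)/(1+ψ(Kᵢ−1)) = 0.
Feasibility: ΣzᵢKᵢ = 1.119, Σzᵢ/Kᵢ = 1.242 — both > 1, two phases present.
Iterate (Newton) starting at ψ = 0.63:
  ψ = 0.630: g = -0.0954, g' = -0.346 → ψ = 0.354
  ψ = 0.354: g = -0.0038, g' = -0.327 → ψ = 0.343
Converged at ψ = 0.343.

ψ = 0.343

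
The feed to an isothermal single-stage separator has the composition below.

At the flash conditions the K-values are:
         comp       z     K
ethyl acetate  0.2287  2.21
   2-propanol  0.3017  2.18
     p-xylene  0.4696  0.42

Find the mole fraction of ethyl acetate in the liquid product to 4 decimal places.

x_ethyl acetate = 0.1403

Material balance + equilibrium reduce to Σ zᵢ(Kᵢ−1)/(1+ψ(Kᵢ−1)) = 0.
g(0) = ΣzᵢKᵢ − 1 = 0.3604 and g(1) = 1 − Σzᵢ/Kᵢ = -0.3600, so a root lies in (0, 1).
Iterate (Newton) starting at ψ = 0.5:
  ψ = 0.5000: g = 0.01270, g' = -0.6095 → ψ = 0.5208
Converged at ψ = 0.5208.
Compositions from xᵢ = zᵢ/(1+ψ(Kᵢ−1)), yᵢ = Kᵢxᵢ:
  ethyl acetate: x = 0.1403, y = 0.3100
  2-propanol: x = 0.1869, y = 0.4074
  p-xylene: x = 0.6728, y = 0.2826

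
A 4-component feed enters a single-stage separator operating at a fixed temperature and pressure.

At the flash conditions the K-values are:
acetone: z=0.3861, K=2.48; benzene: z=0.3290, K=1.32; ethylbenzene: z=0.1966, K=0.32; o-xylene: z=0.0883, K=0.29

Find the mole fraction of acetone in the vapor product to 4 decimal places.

y_acetone = 0.4766

Rachford–Rice: g(ψ) = Σ zᵢ(Kᵢ−1)/(1+ψ(Kᵢ−1)) = 0.
g(0) = ΣzᵢKᵢ − 1 = 0.4803 and g(1) = 1 − Σzᵢ/Kᵢ = -0.3238, so a root lies in (0, 1).
Iterate (Newton) starting at ψ = 0.41:
  ψ = 0.4100: g = 0.17489, g' = -0.6172 → ψ = 0.6933
  ψ = 0.6933: g = -0.00823, g' = -0.7267 → ψ = 0.6820
  ψ = 0.6820: g = -0.00006, g' = -0.7156 → ψ = 0.6819
Converged at ψ = 0.6819.
Compositions from xᵢ = zᵢ/(1+ψ(Kᵢ−1)), yᵢ = Kᵢxᵢ:
  acetone: x = 0.1922, y = 0.4766
  benzene: x = 0.2701, y = 0.3565
  ethylbenzene: x = 0.3666, y = 0.1173
  o-xylene: x = 0.1712, y = 0.0496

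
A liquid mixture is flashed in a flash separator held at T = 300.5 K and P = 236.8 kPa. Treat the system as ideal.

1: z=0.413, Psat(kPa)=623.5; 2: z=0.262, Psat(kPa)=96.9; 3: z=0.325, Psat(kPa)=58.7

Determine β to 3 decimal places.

β = 0.246

Raoult's law: Kᵢ = Pᵢˢᵃᵗ/P = Pᵢˢᵃᵗ/236.8.
  K_1 = 623.5/236.8 = 2.63302, K_2 = 96.9/236.8 = 0.40921, K_3 = 58.7/236.8 = 0.24789
Let β = V/F and solve Σ zᵢ(Kᵢ−1)/(1+β(Kᵢ−1)) = 0.
Feasibility: ΣzᵢKᵢ = 1.275, Σzᵢ/Kᵢ = 2.108 — both > 1, two phases present.
Newton iteration, β⁰ = 0.5:
  β = 0.500: g = -0.2402, g' = -0.990 → β = 0.257
  β = 0.257: g = -0.0109, g' = -0.956 → β = 0.246
Converged at β = 0.246.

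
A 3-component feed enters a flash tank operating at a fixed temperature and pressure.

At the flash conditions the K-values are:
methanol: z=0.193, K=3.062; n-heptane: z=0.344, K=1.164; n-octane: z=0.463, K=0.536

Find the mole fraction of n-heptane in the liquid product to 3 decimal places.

Material balance + equilibrium reduce to Σ zᵢ(Kᵢ−1)/(1+β(Kᵢ−1)) = 0.
Check two-phase: ΣzᵢKᵢ = 1.240 > 1 and Σzᵢ/Kᵢ = 1.222 > 1, so g(0) = 0.240 > 0 and g(1) = -0.222 < 0.
Newton iteration, β⁰ = 0.53:
  β = 0.530: g = -0.0428, g' = -0.370 → β = 0.414
  β = 0.414: g = 0.0015, g' = -0.400 → β = 0.418
Converged at β = 0.418.
Compositions from xᵢ = zᵢ/(1+β(Kᵢ−1)), yᵢ = Kᵢxᵢ:
  methanol: x = 0.104, y = 0.317
  n-heptane: x = 0.322, y = 0.375
  n-octane: x = 0.574, y = 0.308

x_n-heptane = 0.322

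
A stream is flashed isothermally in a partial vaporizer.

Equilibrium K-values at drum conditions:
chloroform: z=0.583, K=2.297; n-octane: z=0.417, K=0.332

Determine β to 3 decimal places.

Let β = V/F and solve Σ zᵢ(Kᵢ−1)/(1+β(Kᵢ−1)) = 0.
Feasibility: ΣzᵢKᵢ = 1.478, Σzᵢ/Kᵢ = 1.510 — both > 1, two phases present.
Binary case is linear: z₁(K₁−1)(1+β(K₂−1)) + z₂(K₂−1)(1+β(K₁−1)) = 0
⇒ β = [z₁(K₁−1)+z₂(K₂−1)] / [−(K₁−1)(K₂−1)] = 0.4776/0.8664 = 0.551

β = 0.551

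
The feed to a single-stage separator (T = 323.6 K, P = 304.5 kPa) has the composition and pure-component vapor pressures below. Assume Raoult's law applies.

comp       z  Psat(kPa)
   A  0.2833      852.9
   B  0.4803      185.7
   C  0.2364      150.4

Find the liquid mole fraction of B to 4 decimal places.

Raoult's law: Kᵢ = Pᵢˢᵃᵗ/P = Pᵢˢᵃᵗ/304.5.
  K_A = 852.9/304.5 = 2.800985, K_B = 185.7/304.5 = 0.609852, K_C = 150.4/304.5 = 0.493924
Material balance + equilibrium reduce to Σ zᵢ(Kᵢ−1)/(1+ψ(Kᵢ−1)) = 0.
Feasibility: ΣzᵢKᵢ = 1.2032, Σzᵢ/Kᵢ = 1.3673 — both > 1, two phases present.
Iterate (Newton) starting at ψ = 0.46:
  ψ = 0.4600: g = -0.10527, g' = -0.4863 → ψ = 0.2435
  ψ = 0.2435: g = 0.01115, g' = -0.6120 → ψ = 0.2617
  ψ = 0.2617: g = 0.00015, g' = -0.5956 → ψ = 0.2620
Converged at ψ = 0.2620.
Compositions from xᵢ = zᵢ/(1+ψ(Kᵢ−1)), yᵢ = Kᵢxᵢ:
  A: x = 0.1925, y = 0.5391
  B: x = 0.5350, y = 0.3263
  C: x = 0.2725, y = 0.1346

x_B = 0.5350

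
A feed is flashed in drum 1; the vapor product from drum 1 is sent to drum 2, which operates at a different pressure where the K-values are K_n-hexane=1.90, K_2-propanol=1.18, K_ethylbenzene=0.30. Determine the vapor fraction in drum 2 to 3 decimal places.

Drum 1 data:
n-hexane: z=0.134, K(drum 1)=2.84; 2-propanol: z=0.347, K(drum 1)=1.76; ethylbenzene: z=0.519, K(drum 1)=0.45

Drum 1:
Let ψ₁ = V/F and solve Σ zᵢ(Kᵢ−1)/(1+ψ₁(Kᵢ−1)) = 0.
Feasibility: ΣzᵢKᵢ = 1.225, Σzᵢ/Kᵢ = 1.398 — both > 1, two phases present.
Newton–Raphson from ψ₁ = 0.5:
  ψ₁ = 0.500: g = -0.0742, g' = -0.527 → ψ₁ = 0.359
Converged at ψ₁ = 0.359.
Drum-1 compositions:
  n-hexane: x = 0.081, y = 0.229
  2-propanol: x = 0.273, y = 0.480
  ethylbenzene: x = 0.647, y = 0.291
Drum-2 feed = drum-1 vapor: z₂ = (0.2292, 0.4798, 0.2910).
Drum 2:
Material balance + equilibrium reduce to Σ zᵢ(Kᵢ−1)/(1+ψ₂(Kᵢ−1)) = 0.
Check two-phase: ΣzᵢKᵢ = 1.089 > 1 and Σzᵢ/Kᵢ = 1.497 > 1, so g(0) = 0.089 > 0 and g(1) = -0.497 < 0.
Newton–Raphson from ψ₂ = 0.51:
  ψ₂ = 0.510: g = -0.0963, g' = -0.445 → ψ₂ = 0.294
  ψ₂ = 0.294: g = -0.0112, g' = -0.356 → ψ₂ = 0.262
Converged at ψ₂ = 0.262.
  n-hexane: x = 0.185, y = 0.352
  2-propanol: x = 0.458, y = 0.541
  ethylbenzene: x = 0.356, y = 0.107

V/F (drum 2) = 0.262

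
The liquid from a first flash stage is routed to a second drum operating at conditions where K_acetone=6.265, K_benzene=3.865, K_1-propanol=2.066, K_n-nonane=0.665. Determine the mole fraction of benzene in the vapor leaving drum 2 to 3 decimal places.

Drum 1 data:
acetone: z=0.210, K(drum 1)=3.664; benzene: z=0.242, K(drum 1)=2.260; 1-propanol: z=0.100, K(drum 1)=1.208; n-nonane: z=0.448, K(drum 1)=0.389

Drum 1:
Material balance + equilibrium reduce to Σ zᵢ(Kᵢ−1)/(1+ψ₁(Kᵢ−1)) = 0.
Feasibility: ΣzᵢKᵢ = 1.611, Σzᵢ/Kᵢ = 1.399 — both > 1, two phases present.
Newton iteration, ψ₁⁰ = 0.5:
  ψ₁ = 0.500: g = 0.0517, g' = -0.769 → ψ₁ = 0.567
  ψ₁ = 0.567: g = 0.0003, g' = -0.762 → ψ₁ = 0.568
Converged at ψ₁ = 0.568.
Drum-1 compositions:
  acetone: x = 0.084, y = 0.306
  benzene: x = 0.141, y = 0.319
  1-propanol: x = 0.089, y = 0.108
  n-nonane: x = 0.686, y = 0.267
Drum-2 feed = drum-1 liquid: z₂ = (0.0836, 0.1411, 0.0894, 0.6859).
Drum 2:
Newton iteration, ψ₂⁰ = 0.53:
  ψ₂ = 0.530: g = 0.0582, g' = -0.499 → ψ₂ = 0.647
  ψ₂ = 0.647: g = 0.0048, g' = -0.423 → ψ₂ = 0.658
Converged at ψ₂ = 0.658.
  acetone: x = 0.019, y = 0.117
  benzene: x = 0.049, y = 0.189
  1-propanol: x = 0.053, y = 0.109
  n-nonane: x = 0.880, y = 0.585

y_benzene (drum 2) = 0.189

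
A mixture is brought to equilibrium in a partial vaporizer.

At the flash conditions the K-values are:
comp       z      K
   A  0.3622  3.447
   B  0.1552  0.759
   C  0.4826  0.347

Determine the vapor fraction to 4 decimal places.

ψ = 0.3789

Material balance + equilibrium reduce to Σ zᵢ(Kᵢ−1)/(1+ψ(Kᵢ−1)) = 0.
Check two-phase: ΣzᵢKᵢ = 1.5338 > 1 and Σzᵢ/Kᵢ = 1.7003 > 1, so g(0) = 0.5338 > 0 and g(1) = -0.7003 < 0.
Newton–Raphson from ψ = 0.5:
  ψ = 0.5000: g = -0.11183, g' = -0.9040 → ψ = 0.3763
  ψ = 0.3763: g = 0.00249, g' = -0.9604 → ψ = 0.3789
Converged at ψ = 0.3789.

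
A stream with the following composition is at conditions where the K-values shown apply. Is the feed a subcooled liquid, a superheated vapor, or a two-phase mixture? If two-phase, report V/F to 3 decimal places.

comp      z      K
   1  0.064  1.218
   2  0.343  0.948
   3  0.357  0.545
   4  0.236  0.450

subcooled liquid

ΣzᵢKᵢ = 0.704; Σzᵢ/Kᵢ = 1.594.
Since ΣzᵢKᵢ < 1 the mixture is below its bubble point — single liquid phase.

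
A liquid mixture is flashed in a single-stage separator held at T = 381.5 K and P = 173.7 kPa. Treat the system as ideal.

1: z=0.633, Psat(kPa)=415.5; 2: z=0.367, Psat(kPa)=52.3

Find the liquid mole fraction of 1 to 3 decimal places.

x_1 = 0.334

Raoult's law: Kᵢ = Pᵢˢᵃᵗ/P = Pᵢˢᵃᵗ/173.7.
  K_1 = 415.5/173.7 = 2.39206, K_2 = 52.3/173.7 = 0.30109
Rachford–Rice: g(V/F) = Σ zᵢ(Kᵢ−1)/(1+V/F(Kᵢ−1)) = 0.
Check two-phase: ΣzᵢKᵢ = 1.625 > 1 and Σzᵢ/Kᵢ = 1.484 > 1, so g(0) = 0.625 > 0 and g(1) = -0.484 < 0.
Binary case is linear: z₁(K₁−1)(1+V/F(K₂−1)) + z₂(K₂−1)(1+V/F(K₁−1)) = 0
⇒ V/F = [z₁(K₁−1)+z₂(K₂−1)] / [−(K₁−1)(K₂−1)] = 0.6247/0.9729 = 0.642
Compositions from xᵢ = zᵢ/(1+V/F(Kᵢ−1)), yᵢ = Kᵢxᵢ:
  1: x = 0.334, y = 0.800
  2: x = 0.666, y = 0.200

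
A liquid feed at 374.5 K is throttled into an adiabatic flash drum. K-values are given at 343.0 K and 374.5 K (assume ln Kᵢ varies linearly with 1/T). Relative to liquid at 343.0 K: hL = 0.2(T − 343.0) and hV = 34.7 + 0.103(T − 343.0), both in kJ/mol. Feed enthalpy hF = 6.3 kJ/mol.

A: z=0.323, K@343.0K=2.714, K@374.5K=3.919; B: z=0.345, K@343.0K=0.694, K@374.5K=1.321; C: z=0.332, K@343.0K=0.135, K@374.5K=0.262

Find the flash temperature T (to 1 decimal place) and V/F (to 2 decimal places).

T = 344.6 K, V/F = 0.17

Adiabatic flash: solve Rachford–Rice at each trial T, then check hF = ψ·hV(T) + (1−ψ)·hL(T).
  T = 343.0 K: K = (2.714, 0.694, 0.135), RR gives ψ = 0.150, H_out = 5.196 kJ/mol
  T = 374.5 K: K = (3.919, 1.321, 0.262), RR gives ψ = 0.596, H_out = 25.150 kJ/mol
  T = 358.8 K: K = (3.290, 0.972, 0.191), RR gives ψ = 0.378, H_out = 15.691 kJ/mol
  T = 350.9 K: K = (2.994, 0.824, 0.161), RR gives ψ = 0.265, H_out = 10.568 kJ/mol
  T = 346.9 K: K = (2.851, 0.756, 0.148), RR gives ψ = 0.207, H_out = 7.884 kJ/mol
  T = 344.9 K: K = (2.780, 0.724, 0.141), RR gives ψ = 0.178, H_out = 6.516 kJ/mol
Linear interpolation between T = 343.0 (H_out = 5.196) and T = 344.9 (H_out = 6.516) on hF = 6.3 gives T ≈ 344.6 K, at which ψ = 0.17.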